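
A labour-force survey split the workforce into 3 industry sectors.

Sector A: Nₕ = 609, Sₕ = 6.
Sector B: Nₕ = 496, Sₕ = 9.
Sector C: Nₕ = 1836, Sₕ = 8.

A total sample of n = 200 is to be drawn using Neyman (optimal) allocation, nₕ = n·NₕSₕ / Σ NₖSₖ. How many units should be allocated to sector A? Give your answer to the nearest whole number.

32

Σ NₕSₕ = 609·6 + 496·9 + 1836·8 = 22806.
Share for A: 3654/22806 = 0.16022.
n_A = 200 × 0.16022 = 32.044... → 32.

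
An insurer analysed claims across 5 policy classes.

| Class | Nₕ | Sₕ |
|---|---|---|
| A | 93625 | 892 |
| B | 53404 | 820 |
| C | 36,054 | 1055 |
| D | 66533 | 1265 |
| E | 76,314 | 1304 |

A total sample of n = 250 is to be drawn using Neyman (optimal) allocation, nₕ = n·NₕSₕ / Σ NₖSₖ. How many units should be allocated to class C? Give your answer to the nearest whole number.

27

Σ NₕSₕ = 93625·892 + 53404·820 + 36054·1055 + 66533·1265 + 76314·1304 = 349019451.
Share for C: 38036970/349019451 = 0.10898.
n_C = 250 × 0.10898 = 27.246... → 27.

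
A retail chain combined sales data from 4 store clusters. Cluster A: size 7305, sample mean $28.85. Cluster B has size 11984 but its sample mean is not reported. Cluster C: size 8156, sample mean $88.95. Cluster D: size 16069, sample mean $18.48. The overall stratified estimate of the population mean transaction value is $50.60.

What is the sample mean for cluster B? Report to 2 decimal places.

Σ Nₕx̄ₕ = N·μ, so 11984·x̄_B = 43514·50.60 − (7305·28.85 + 8156·88.95 + 16069·18.48).
= 2201808.4 − 1233180.57 = 968627.83.
x̄_B = 968627.83 / 11984 = 80.8268... → 80.83.

80.83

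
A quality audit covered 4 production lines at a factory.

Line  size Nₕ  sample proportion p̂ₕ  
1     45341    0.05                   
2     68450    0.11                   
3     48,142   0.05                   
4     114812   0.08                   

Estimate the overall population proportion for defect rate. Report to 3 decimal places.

Wₕ = Nₕ/N with N = 276745: 0.1638, 0.2473, 0.1740, 0.4149.
p̂_st = 0.1638·0.05 + 0.2473·0.11 + 0.1740·0.05 + 0.4149·0.08 ≈ 0.07729... → 0.077.

0.077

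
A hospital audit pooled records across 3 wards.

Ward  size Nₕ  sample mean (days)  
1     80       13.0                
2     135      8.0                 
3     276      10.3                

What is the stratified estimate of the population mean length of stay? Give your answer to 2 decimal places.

10.11

N = 491; weights Wₕ = Nₕ/N = (0.1629, 0.2749, 0.5621).
x̄_st = Σ Wₕ·x̄ₕ = 0.1629·13.0 + 0.2749·8.0 + 0.5621·10.3 ≈ 10.1075...
→ 10.11.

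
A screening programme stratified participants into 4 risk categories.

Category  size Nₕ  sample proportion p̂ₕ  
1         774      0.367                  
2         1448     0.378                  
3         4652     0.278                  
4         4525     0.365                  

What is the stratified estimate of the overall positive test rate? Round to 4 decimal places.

0.3313

Wₕ = Nₕ/N with N = 11399: 0.0679, 0.1270, 0.4081, 0.3970.
p̂_st = 0.0679·0.367 + 0.1270·0.378 + 0.4081·0.278 + 0.3970·0.365 ≈ 0.331282... → 0.3313.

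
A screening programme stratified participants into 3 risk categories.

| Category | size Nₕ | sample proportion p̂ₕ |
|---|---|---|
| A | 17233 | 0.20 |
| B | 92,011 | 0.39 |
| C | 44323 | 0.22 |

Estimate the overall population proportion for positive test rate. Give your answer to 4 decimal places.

0.3196

Wₕ = Nₕ/N with N = 153567: 0.1122, 0.5992, 0.2886.
p̂_st = 0.1122·0.20 + 0.5992·0.39 + 0.2886·0.22 ≈ 0.319613... → 0.3196.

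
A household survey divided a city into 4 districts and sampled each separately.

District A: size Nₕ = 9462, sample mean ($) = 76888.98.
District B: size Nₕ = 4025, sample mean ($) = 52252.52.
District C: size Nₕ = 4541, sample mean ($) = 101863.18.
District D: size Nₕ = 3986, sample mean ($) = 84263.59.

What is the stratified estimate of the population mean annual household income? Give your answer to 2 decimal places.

78871.41

N = 9462 + 4025 + 4541 + 3986 = 22014.
Weight each subgroup mean by Nₕ/N and sum.
Σ Nₕx̄ₕ = 9462·76888.98 + 4025·52252.52 + 4541·101863.18 + 3986·84263.59 = 727523528.76 + 210316393 + 462560700.38 + 335874669.74 = 1736275291.88.
Divide by N: 1736275291.88 / 22014 = 78871.4133... → 78871.41.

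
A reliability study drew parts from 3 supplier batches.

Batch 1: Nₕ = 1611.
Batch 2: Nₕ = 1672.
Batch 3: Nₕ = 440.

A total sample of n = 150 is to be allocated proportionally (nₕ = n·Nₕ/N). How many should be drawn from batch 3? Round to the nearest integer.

Share of batch 3 = 440/3723 = 0.11818.
Allocate 150 × 0.11818 = 17.728... → 18.

18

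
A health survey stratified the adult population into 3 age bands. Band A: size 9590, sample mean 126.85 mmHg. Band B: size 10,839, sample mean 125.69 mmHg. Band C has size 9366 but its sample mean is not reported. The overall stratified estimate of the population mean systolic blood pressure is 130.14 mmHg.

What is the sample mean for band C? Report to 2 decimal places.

Σ Nₕx̄ₕ = N·μ, so 9366·x̄_C = 29795·130.14 − (9590·126.85 + 10839·125.69).
= 3877521.3 − 2578845.41 = 1298675.89.
x̄_C = 1298675.89 / 9366 = 138.6585... → 138.66.

138.66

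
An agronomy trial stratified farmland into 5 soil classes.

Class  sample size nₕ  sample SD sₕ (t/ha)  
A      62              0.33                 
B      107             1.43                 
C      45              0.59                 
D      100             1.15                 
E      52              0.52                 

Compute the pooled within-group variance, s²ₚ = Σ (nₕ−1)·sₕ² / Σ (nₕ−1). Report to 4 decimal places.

A: (62−1)·0.33² = 61·0.1089 = 6.6429
B: (107−1)·1.43² = 106·2.0449 = 216.7594
C: (45−1)·0.59² = 44·0.3481 = 15.3164
D: (100−1)·1.15² = 99·1.3225 = 130.9275
E: (52−1)·0.52² = 51·0.2704 = 13.7904
Numerator = 383.4366; denominator = Σ(nₕ−1) = 361.
s²ₚ = 383.4366/361 = 1.062151... → 1.0622.

1.0622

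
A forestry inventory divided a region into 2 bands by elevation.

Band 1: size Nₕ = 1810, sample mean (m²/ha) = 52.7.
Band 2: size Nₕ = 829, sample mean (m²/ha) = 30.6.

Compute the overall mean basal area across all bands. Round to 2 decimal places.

45.76

N = 2639; weights Wₕ = Nₕ/N = (0.6859, 0.3141).
x̄_st = Σ Wₕ·x̄ₕ = 0.6859·52.7 + 0.3141·30.6 ≈ 45.7576...
→ 45.76.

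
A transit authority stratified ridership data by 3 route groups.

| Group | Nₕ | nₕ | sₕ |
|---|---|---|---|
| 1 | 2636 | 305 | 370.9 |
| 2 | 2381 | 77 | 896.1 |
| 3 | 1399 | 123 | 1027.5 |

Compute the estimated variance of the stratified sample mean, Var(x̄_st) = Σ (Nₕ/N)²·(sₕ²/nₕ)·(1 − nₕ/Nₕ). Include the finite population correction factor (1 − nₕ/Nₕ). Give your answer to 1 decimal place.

N = 6416. Term for each stratum: Wₕ²sₕ²/nₕ·(1−nₕ/Nₕ).
Var(x̄_st) = 67.3244 + 1389.7459 + 372.2187 = 1829.2890 → 1829.3.

1829.3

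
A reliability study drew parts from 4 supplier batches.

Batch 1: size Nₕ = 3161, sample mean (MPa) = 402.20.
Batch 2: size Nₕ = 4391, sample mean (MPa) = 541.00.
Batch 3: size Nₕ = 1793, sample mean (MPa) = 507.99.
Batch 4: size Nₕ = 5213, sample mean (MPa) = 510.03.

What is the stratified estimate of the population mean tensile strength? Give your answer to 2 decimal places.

495.71

N = 14558; weights Wₕ = Nₕ/N = (0.2171, 0.3016, 0.1232, 0.3581).
x̄_st = Σ Wₕ·x̄ₕ = 0.2171·402.20 + 0.3016·541.00 + 0.1232·507.99 + 0.3581·510.03 ≈ 495.7067...
→ 495.71.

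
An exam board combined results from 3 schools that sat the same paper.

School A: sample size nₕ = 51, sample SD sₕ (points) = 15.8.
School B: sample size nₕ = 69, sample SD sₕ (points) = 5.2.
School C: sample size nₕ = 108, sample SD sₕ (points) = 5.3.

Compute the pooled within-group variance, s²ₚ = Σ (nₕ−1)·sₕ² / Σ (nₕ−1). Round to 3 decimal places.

77.006

Degrees of freedom: 50 + 68 + 107 = 225.
Σ(nₕ−1)sₕ² = 50·249.64 + 68·27.04 + 107·28.09 = 17326.35.
s²ₚ = 17326.35 / 225 = 77.006 → 77.006.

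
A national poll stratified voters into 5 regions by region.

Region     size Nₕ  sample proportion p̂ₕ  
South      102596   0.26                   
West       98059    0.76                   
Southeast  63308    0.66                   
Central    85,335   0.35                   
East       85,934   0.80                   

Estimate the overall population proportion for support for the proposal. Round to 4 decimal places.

Wₕ = Nₕ/N with N = 435232: 0.2357, 0.2253, 0.1455, 0.1961, 0.1974.
p̂_st = 0.2357·0.26 + 0.2253·0.76 + 0.1455·0.66 + 0.1961·0.35 + 0.1974·0.80 ≈ 0.555101... → 0.5551.

0.5551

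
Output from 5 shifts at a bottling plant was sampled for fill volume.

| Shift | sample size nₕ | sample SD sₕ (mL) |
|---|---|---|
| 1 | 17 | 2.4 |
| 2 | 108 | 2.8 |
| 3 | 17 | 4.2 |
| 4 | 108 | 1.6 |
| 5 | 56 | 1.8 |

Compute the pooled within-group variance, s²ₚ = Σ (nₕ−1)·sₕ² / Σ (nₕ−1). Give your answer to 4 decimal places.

5.5329

Degrees of freedom: 16 + 107 + 16 + 107 + 55 = 301.
Σ(nₕ−1)sₕ² = 16·5.76 + 107·7.84 + 16·17.64 + 107·2.56 + 55·3.24 = 1665.4.
s²ₚ = 1665.4 / 301 = 5.532890... → 5.5329.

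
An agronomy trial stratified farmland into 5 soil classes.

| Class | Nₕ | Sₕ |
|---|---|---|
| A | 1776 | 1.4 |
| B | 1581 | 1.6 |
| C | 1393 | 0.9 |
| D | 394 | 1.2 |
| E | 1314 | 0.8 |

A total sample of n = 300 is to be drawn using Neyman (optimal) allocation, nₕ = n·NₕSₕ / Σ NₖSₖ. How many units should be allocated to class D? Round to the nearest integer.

18

A: NₕSₕ = 1776·1.4 = 2486.4
B: NₕSₕ = 1581·1.6 = 2529.6
C: NₕSₕ = 1393·0.9 = 1253.7
D: NₕSₕ = 394·1.2 = 472.8
E: NₕSₕ = 1314·0.8 = 1051.2
Σ NₕSₕ = 7793.7.
n_D = 300·472.8/7793.7 = 18.199... → 18.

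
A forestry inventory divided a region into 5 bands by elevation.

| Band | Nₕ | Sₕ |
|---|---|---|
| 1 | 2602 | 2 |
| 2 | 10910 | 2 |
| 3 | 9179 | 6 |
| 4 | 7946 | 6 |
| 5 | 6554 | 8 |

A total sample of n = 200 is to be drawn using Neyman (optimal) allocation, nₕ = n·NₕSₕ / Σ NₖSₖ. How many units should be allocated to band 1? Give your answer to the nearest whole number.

1: NₕSₕ = 2602·2 = 5204
2: NₕSₕ = 10910·2 = 21820
3: NₕSₕ = 9179·6 = 55074
4: NₕSₕ = 7946·6 = 47676
5: NₕSₕ = 6554·8 = 52432
Σ NₕSₕ = 182206.
n_1 = 200·5204/182206 = 5.712... → 6.

6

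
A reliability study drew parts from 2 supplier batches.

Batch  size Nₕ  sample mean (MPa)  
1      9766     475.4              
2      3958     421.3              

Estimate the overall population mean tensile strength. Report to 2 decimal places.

N = 9766 + 3958 = 13724.
Weight each subgroup mean by Nₕ/N and sum.
Σ Nₕx̄ₕ = 9766·475.4 + 3958·421.3 = 4642756.4 + 1667505.4 = 6310261.8.
Divide by N: 6310261.8 / 13724 = 459.7976... → 459.80.

459.80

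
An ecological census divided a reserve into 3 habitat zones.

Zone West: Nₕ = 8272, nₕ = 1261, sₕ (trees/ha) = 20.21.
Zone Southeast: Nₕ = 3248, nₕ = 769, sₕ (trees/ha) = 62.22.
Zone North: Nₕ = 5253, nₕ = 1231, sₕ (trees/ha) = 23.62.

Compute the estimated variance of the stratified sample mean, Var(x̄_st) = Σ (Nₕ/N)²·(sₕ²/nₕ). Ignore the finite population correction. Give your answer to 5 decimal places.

0.31201

N = 16773. Term for each stratum: Wₕ²sₕ²/nₕ.
Var(x̄_st) = 0.07878020 + 0.18877489 + 0.04445238 = 0.31200747 → 0.31201.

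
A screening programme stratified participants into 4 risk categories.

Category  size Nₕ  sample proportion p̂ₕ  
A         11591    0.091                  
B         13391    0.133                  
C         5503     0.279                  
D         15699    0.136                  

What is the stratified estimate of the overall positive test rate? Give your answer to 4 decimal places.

0.1409

N = 11591 + 13391 + 5503 + 15699 = 46184.
Overall proportion = Σ (Nₕ/N)·p̂ₕ.
Σ Nₕp̂ₕ = 1054.781 + 1781.003 + 1535.337 + 2135.064 = 6506.185.
6506.185 / 46184 = 0.140875... → 0.1409.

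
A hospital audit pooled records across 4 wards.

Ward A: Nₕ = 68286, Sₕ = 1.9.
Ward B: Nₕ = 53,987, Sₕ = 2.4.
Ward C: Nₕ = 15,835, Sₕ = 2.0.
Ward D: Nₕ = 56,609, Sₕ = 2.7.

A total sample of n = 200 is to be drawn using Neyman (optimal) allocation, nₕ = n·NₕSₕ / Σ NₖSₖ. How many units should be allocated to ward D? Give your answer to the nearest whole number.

Σ NₕSₕ = 68286·1.9 + 53987·2.4 + 15835·2.0 + 56609·2.7 = 443826.5.
Share for D: 152844.3/443826.5 = 0.34438.
n_D = 200 × 0.34438 = 68.876... → 69.

69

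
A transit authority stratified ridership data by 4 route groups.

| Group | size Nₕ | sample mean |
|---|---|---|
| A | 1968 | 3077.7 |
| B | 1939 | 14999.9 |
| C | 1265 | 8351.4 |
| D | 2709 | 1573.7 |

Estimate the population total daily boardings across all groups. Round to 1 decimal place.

49969394.0

Population total = Σ Nₕ·x̄ₕ (each stratum's size times its mean).
1968·3077.7 + 1939·14999.9 + 1265·8351.4 + 2709·1573.7 = 6056913.6 + 29084806.1 + 10564521 + 4263153.3 = 49969394.0.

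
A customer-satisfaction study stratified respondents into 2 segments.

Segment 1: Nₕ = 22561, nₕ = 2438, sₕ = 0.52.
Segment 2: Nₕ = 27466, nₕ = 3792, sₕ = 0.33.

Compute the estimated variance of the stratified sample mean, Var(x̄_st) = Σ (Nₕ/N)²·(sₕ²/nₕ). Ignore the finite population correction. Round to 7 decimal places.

0.0000312

N = 50027. Term for each stratum: Wₕ²sₕ²/nₕ.
Var(x̄_st) = 0.0000225570 + 0.0000086565 = 0.0000312135 → 0.0000312.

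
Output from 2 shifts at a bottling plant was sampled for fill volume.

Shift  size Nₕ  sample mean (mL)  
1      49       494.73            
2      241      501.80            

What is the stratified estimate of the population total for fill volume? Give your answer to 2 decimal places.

145175.57

1: 49·494.73 = 24241.77
2: 241·501.80 = 120933.8
τ̂ = Σ Nₕx̄ₕ = 145175.57.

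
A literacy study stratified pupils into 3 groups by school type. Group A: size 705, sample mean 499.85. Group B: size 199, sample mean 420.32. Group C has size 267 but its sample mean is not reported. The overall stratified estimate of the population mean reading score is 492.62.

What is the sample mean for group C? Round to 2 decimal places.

N = 705 + 199 + 267 = 1171.
Overall total = μ·N = 492.62·1171 = 576858.02.
Subtract the known strata: 705·499.85 + 199·420.32 = 436037.93.
Remaining total for group C: 576858.02 − 436037.93 = 140820.09.
Divide by its size: 140820.09 / 267 = 527.4161... → 527.42.

527.42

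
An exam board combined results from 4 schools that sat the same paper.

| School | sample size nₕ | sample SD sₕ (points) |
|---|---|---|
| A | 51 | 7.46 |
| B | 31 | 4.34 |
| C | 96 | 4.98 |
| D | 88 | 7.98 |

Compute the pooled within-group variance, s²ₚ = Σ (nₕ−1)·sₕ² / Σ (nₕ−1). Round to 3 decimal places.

42.916

Degrees of freedom: 50 + 30 + 95 + 87 = 262.
Σ(nₕ−1)sₕ² = 50·55.6516 + 30·18.8356 + 95·24.8004 + 87·63.6804 = 11243.8808.
s²ₚ = 11243.8808 / 262 = 42.91558... → 42.916.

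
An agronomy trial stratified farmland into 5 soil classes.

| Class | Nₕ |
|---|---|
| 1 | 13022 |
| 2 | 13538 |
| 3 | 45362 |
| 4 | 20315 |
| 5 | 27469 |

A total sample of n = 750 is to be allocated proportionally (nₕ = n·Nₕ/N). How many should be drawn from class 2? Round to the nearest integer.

N = 13022 + 13538 + 45362 + 20315 + 27469 = 119706.
n_2 = 750·13538/119706 = 84.820... → 85.

85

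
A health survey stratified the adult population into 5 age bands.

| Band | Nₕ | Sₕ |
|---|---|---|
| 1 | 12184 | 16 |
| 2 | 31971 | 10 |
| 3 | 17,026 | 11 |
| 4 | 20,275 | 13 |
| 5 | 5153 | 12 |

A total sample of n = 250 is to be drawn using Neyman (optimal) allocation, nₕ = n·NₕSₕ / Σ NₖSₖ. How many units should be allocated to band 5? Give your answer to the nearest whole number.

15

Σ NₕSₕ = 12184·16 + 31971·10 + 17026·11 + 20275·13 + 5153·12 = 1027351.
Share for 5: 61836/1027351 = 0.06019.
n_5 = 250 × 0.06019 = 15.047... → 15.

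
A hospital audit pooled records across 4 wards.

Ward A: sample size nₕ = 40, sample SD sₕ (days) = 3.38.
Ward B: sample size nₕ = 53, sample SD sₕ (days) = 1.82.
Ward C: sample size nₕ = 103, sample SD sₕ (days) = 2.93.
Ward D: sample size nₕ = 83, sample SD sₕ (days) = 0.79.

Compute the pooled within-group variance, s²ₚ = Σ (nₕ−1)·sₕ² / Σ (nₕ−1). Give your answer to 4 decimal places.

5.6168

Degrees of freedom: 39 + 52 + 102 + 82 = 275.
Σ(nₕ−1)sₕ² = 39·11.4244 + 52·3.3124 + 102·8.5849 + 82·0.6241 = 1544.6324.
s²ₚ = 1544.6324 / 275 = 5.616845... → 5.6168.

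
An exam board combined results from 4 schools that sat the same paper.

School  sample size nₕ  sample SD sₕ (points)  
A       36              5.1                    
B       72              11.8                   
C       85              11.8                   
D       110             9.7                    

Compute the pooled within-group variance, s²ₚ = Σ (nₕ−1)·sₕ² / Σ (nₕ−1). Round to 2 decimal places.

109.53

A: (36−1)·5.1² = 35·26.01 = 910.35
B: (72−1)·11.8² = 71·139.24 = 9886.04
C: (85−1)·11.8² = 84·139.24 = 11696.16
D: (110−1)·9.7² = 109·94.09 = 10255.81
Numerator = 32748.36; denominator = Σ(nₕ−1) = 299.
s²ₚ = 32748.36/299 = 109.5263... → 109.53.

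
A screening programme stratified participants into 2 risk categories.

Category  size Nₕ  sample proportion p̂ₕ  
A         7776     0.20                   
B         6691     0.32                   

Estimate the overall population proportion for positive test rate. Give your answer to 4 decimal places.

Wₕ = Nₕ/N with N = 14467: 0.5375, 0.4625.
p̂_st = 0.5375·0.20 + 0.4625·0.32 ≈ 0.255500... → 0.2555.

0.2555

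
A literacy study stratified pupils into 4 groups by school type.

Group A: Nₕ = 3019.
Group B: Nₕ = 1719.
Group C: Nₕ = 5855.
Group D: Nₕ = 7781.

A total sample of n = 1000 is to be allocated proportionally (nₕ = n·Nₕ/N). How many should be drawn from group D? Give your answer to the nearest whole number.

N = 3019 + 1719 + 5855 + 7781 = 18374.
n_D = 1000·7781/18374 = 423.479... → 423.

423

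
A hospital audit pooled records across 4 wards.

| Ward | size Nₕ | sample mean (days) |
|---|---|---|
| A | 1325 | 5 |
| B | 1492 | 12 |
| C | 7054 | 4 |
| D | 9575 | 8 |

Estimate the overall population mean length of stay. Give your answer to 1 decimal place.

6.7

N = 1325 + 1492 + 7054 + 9575 = 19446.
The stratified mean weights each stratum mean by its population share Nₕ/N.
Σ Nₕx̄ₕ = 1325·5 + 1492·12 + 7054·4 + 9575·8 = 6625 + 17904 + 28216 + 76600 = 129345.
Divide by N: 129345 / 19446 = 6.651... → 6.7.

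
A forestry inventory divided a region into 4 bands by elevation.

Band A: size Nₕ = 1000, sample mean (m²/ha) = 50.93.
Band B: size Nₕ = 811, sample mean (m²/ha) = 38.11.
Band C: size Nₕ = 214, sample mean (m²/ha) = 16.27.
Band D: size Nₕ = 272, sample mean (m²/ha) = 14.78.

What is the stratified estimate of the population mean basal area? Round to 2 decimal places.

x̄_st = (Σ Nₕx̄ₕ) / (Σ Nₕ) = (1000·50.93 + 811·38.11 + 214·16.27 + 272·14.78) / 2297
= 89339.15 / 2297 = 38.8938... → 38.89.

38.89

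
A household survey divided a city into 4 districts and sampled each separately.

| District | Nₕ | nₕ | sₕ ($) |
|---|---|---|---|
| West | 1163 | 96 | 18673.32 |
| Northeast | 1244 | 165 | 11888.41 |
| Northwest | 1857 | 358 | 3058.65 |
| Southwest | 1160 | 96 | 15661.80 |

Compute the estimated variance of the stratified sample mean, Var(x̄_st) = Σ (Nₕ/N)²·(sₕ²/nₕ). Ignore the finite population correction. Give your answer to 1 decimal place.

331977.1

N = 5424; Wₕ = Nₕ/N.
district West: (1163/5424)²·18673.32²/96 = 166990.5573
district Northeast: (1244/5424)²·11888.41²/165 = 45057.2834
district Northwest: (1857/5424)²·3058.65²/358 = 3063.0987
district Southwest: (1160/5424)²·15661.80²/96 = 116866.1484
Sum = 331977.0878 → 331977.1.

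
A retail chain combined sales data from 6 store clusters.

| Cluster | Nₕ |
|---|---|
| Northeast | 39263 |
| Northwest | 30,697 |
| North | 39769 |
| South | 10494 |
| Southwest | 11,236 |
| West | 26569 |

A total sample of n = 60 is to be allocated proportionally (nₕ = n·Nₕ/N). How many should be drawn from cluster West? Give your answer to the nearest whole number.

10

N = 39263 + 30697 + 39769 + 10494 + 11236 + 26569 = 158028.
n_West = 60·26569/158028 = 10.088... → 10.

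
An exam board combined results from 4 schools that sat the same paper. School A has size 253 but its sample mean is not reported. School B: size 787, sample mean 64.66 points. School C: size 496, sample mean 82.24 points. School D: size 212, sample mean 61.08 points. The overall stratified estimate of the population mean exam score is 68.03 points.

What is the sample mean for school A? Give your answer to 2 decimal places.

56.48

Σ Nₕx̄ₕ = N·μ, so 253·x̄_A = 1748·68.03 − (787·64.66 + 496·82.24 + 212·61.08).
= 118916.44 − 104627.42 = 14289.02.
x̄_A = 14289.02 / 253 = 56.4783... → 56.48.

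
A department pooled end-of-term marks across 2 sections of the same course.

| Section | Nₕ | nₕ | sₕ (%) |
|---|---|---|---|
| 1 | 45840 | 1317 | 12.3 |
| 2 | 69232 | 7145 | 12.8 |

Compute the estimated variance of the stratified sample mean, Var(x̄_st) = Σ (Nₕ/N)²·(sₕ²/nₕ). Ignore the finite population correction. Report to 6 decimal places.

0.026530

N = 115072; Wₕ = Nₕ/N.
section 1: (45840/115072)²·12.3²/1317 = 0.018229483
section 2: (69232/115072)²·12.8²/7145 = 0.008300268
Sum = 0.026529751 → 0.026530.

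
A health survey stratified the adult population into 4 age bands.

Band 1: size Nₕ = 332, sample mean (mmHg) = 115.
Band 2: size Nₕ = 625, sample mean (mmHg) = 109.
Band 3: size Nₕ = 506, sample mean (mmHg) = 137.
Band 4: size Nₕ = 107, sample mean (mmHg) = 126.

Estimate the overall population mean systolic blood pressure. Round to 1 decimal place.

120.5

x̄_st = (Σ Nₕx̄ₕ) / (Σ Nₕ) = (332·115 + 625·109 + 506·137 + 107·126) / 1570
= 189109 / 1570 = 120.452... → 120.5.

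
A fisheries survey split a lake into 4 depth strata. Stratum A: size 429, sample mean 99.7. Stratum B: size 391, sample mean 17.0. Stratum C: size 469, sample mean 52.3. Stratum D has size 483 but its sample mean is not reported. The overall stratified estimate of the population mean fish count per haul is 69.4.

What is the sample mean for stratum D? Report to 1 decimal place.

101.5

Σ Nₕx̄ₕ = N·μ, so 483·x̄_D = 1772·69.4 − (429·99.7 + 391·17.0 + 469·52.3).
= 122976.8 − 73947 = 49029.8.
x̄_D = 49029.8 / 483 = 101.511... → 101.5.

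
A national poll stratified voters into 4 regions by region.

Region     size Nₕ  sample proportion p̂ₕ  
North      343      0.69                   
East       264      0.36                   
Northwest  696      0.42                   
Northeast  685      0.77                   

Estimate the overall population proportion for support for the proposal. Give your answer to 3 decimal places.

0.579

N = 343 + 264 + 696 + 685 = 1988.
Overall proportion = Σ (Nₕ/N)·p̂ₕ.
Σ Nₕp̂ₕ = 236.67 + 95.04 + 292.32 + 527.45 = 1151.48.
1151.48 / 1988 = 0.57922... → 0.579.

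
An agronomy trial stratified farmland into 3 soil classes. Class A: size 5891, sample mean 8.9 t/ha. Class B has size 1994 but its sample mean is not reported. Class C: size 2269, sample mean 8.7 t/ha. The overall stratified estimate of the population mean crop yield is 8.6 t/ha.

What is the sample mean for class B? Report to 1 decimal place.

Σ Nₕx̄ₕ = N·μ, so 1994·x̄_B = 10154·8.6 − (5891·8.9 + 2269·8.7).
= 87324.4 − 72170.2 = 15154.2.
x̄_B = 15154.2 / 1994 = 7.600... → 7.6.

7.6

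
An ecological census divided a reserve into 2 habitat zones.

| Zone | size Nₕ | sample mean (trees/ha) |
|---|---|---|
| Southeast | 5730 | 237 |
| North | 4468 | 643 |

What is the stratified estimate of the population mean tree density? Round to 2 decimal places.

414.88

N = 10198; weights Wₕ = Nₕ/N = (0.5619, 0.4381).
x̄_st = Σ Wₕ·x̄ₕ = 0.5619·237 + 0.4381·643 ≈ 414.8788...
→ 414.88.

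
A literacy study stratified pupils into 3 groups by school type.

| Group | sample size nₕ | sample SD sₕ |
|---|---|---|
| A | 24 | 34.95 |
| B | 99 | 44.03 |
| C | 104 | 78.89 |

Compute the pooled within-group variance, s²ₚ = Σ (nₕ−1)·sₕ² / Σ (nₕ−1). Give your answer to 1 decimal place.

3835.3

Degrees of freedom: 23 + 98 + 103 = 224.
Σ(nₕ−1)sₕ² = 23·1221.5025 + 98·1938.6409 + 103·6223.6321 = 859115.472.
s²ₚ = 859115.472 / 224 = 3835.337... → 3835.3.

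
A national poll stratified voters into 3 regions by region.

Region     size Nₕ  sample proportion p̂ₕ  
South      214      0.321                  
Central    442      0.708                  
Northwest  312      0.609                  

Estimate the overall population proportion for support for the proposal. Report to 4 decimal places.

0.5905

Wₕ = Nₕ/N with N = 968: 0.2211, 0.4566, 0.3223.
p̂_st = 0.2211·0.321 + 0.4566·0.708 + 0.3223·0.609 ≈ 0.590535... → 0.5905.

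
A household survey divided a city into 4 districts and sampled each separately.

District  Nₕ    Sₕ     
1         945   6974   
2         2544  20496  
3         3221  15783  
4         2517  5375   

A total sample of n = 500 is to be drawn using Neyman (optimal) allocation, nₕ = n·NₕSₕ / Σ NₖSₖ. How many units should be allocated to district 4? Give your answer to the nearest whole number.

55

Σ NₕSₕ = 945·6974 + 2544·20496 + 3221·15783 + 2517·5375 = 123098172.
Share for 4: 13528875/123098172 = 0.10990.
n_4 = 500 × 0.10990 = 54.952... → 55.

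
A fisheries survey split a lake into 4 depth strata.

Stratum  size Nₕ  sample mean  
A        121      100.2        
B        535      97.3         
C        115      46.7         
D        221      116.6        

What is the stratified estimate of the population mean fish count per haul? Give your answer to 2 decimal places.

96.09

N = 992; weights Wₕ = Nₕ/N = (0.1220, 0.5393, 0.1159, 0.2228).
x̄_st = Σ Wₕ·x̄ₕ = 0.1220·100.2 + 0.5393·97.3 + 0.1159·46.7 + 0.2228·116.6 ≈ 96.0875
→ 96.09.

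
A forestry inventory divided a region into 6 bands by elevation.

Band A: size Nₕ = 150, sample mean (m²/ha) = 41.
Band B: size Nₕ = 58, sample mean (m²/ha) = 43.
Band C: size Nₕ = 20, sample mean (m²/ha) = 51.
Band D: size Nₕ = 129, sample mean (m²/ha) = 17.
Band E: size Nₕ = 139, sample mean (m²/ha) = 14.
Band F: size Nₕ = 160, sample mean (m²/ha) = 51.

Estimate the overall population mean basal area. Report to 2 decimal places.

x̄_st = (Σ Nₕx̄ₕ) / (Σ Nₕ) = (150·41 + 58·43 + 20·51 + 129·17 + 139·14 + 160·51) / 656
= 21963 / 656 = 33.4802... → 33.48.

33.48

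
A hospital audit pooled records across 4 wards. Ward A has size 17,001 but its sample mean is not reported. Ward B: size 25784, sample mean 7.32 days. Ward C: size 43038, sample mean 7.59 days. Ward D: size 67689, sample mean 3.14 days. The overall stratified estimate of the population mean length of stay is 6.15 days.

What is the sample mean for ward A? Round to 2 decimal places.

N = 17001 + 25784 + 43038 + 67689 = 153512.
Overall total = μ·N = 6.15·153512 = 944098.8.
Subtract the known strata: 25784·7.32 + 43038·7.59 + 67689·3.14 = 727940.76.
Remaining total for ward A: 944098.8 − 727940.76 = 216158.04.
Divide by its size: 216158.04 / 17001 = 12.7144... → 12.71.

12.71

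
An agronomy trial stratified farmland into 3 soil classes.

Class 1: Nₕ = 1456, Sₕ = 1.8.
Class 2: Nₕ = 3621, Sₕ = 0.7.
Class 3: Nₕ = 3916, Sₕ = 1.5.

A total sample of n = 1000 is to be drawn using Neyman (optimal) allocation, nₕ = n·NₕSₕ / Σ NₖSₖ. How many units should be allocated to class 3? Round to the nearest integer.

1: NₕSₕ = 1456·1.8 = 2620.8
2: NₕSₕ = 3621·0.7 = 2534.7
3: NₕSₕ = 3916·1.5 = 5874
Σ NₕSₕ = 11029.5.
n_3 = 1000·5874/11029.5 = 532.572... → 533.

533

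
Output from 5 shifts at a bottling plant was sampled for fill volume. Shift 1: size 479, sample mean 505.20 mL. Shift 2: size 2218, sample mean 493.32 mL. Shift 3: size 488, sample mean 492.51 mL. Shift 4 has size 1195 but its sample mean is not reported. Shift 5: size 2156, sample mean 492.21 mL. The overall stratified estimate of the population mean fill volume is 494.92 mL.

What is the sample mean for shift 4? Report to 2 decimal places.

N = 479 + 2218 + 488 + 1195 + 2156 = 6536.
Overall total = μ·N = 494.92·6536 = 3234797.12.
Subtract the known strata: 479·505.20 + 2218·493.32 + 488·492.51 + 2156·492.21 = 2637724.2.
Remaining total for shift 4: 3234797.12 − 2637724.2 = 597072.92.
Divide by its size: 597072.92 / 1195 = 499.6426... → 499.64.

499.64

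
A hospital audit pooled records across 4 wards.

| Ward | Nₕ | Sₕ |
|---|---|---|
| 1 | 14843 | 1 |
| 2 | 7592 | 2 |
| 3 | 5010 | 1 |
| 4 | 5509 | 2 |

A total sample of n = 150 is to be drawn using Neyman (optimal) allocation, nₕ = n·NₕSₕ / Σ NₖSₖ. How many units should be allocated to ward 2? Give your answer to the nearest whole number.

49

Σ NₕSₕ = 14843·1 + 7592·2 + 5010·1 + 5509·2 = 46055.
Share for 2: 15184/46055 = 0.32969.
n_2 = 150 × 0.32969 = 49.454... → 49.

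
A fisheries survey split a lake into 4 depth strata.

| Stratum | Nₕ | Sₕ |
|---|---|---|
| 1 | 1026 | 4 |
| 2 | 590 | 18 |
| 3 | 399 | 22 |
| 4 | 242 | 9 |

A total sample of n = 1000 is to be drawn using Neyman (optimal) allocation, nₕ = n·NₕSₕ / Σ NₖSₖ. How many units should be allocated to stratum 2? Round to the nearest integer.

414

1: NₕSₕ = 1026·4 = 4104
2: NₕSₕ = 590·18 = 10620
3: NₕSₕ = 399·22 = 8778
4: NₕSₕ = 242·9 = 2178
Σ NₕSₕ = 25680.
n_2 = 1000·10620/25680 = 413.551... → 414.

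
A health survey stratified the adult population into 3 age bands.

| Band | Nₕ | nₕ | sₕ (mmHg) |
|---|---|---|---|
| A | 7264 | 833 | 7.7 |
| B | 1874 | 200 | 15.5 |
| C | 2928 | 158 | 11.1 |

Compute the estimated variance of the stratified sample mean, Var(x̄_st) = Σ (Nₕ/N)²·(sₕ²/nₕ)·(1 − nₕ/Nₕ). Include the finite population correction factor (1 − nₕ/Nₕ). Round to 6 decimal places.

N = 12066; Wₕ = Nₕ/N.
band A: (7264/12066)²·7.7²/833·(1 − 833/7264) = 0.022838320
band B: (1874/12066)²·15.5²/200·(1 − 200/1874) = 0.025884024
band C: (2928/12066)²·11.1²/158·(1 − 158/2928) = 0.043442326
Sum = 0.092164670 → 0.092165.

0.092165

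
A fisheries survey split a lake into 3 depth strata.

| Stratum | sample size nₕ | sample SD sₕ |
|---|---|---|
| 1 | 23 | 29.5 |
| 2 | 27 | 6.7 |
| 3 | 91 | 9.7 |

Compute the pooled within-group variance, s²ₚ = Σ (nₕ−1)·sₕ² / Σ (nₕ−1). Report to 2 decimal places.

1: (23−1)·29.5² = 22·870.25 = 19145.5
2: (27−1)·6.7² = 26·44.89 = 1167.14
3: (91−1)·9.7² = 90·94.09 = 8468.1
Numerator = 28780.74; denominator = Σ(nₕ−1) = 138.
s²ₚ = 28780.74/138 = 208.5561... → 208.56.

208.56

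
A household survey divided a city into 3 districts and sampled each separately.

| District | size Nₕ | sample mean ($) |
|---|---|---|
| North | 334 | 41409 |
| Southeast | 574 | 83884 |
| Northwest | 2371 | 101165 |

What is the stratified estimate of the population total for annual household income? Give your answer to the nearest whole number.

Population total = Σ Nₕ·x̄ₕ (each stratum's size times its mean).
334·41409 + 574·83884 + 2371·101165 = 13830606 + 48149416 + 239862215 = 301842237.

301842237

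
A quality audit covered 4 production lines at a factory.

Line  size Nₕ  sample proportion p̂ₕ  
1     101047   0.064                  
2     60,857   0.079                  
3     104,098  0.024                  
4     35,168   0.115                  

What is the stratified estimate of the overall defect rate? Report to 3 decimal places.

0.059

N = 101047 + 60857 + 104098 + 35168 = 301170.
Overall proportion = Σ (Nₕ/N)·p̂ₕ.
Σ Nₕp̂ₕ = 6467.008 + 4807.703 + 2498.352 + 4044.32 = 17817.383.
17817.383 / 301170 = 0.05916... → 0.059.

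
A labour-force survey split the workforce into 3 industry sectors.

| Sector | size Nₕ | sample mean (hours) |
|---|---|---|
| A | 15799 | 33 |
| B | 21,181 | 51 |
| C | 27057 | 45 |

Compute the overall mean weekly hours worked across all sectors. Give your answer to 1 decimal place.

44.0

N = 15799 + 21181 + 27057 = 64037.
Overall mean = Σ (Nₕ/N)·x̄ₕ — weight by population share, not a simple average.
Σ Nₕx̄ₕ = 15799·33 + 21181·51 + 27057·45 = 521367 + 1080231 + 1217565 = 2819163.
Divide by N: 2819163 / 64037 = 44.024... → 44.0.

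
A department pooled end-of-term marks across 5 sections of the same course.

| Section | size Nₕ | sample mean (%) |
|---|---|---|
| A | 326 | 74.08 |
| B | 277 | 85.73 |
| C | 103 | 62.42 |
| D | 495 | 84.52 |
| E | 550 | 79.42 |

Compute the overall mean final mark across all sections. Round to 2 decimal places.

79.87

N = 326 + 277 + 103 + 495 + 550 = 1751.
The stratified mean weights each stratum mean by its population share Nₕ/N.
Σ Nₕx̄ₕ = 326·74.08 + 277·85.73 + 103·62.42 + 495·84.52 + 550·79.42 = 24150.08 + 23747.21 + 6429.26 + 41837.4 + 43681 = 139844.95.
Divide by N: 139844.95 / 1751 = 79.8658... → 79.87.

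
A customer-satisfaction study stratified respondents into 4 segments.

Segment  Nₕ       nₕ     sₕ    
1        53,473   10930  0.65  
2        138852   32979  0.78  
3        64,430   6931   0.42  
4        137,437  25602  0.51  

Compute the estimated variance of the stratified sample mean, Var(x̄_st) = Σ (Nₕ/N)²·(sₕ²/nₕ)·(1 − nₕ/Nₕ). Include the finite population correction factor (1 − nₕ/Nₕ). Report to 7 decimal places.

N = 394192. Term for each stratum: Wₕ²sₕ²/nₕ·(1−nₕ/Nₕ).
Var(x̄_st) = 0.0000005659 + 0.0000017453 + 0.0000006068 + 0.0000010049 = 0.0000039229 → 0.0000039.

0.0000039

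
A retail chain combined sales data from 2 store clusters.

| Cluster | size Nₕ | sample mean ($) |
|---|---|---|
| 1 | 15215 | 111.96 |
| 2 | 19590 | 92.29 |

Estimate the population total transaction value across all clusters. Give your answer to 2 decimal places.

1: 15215·111.96 = 1703471.4
2: 19590·92.29 = 1807961.1
τ̂ = Σ Nₕx̄ₕ = 3511432.50.

3511432.50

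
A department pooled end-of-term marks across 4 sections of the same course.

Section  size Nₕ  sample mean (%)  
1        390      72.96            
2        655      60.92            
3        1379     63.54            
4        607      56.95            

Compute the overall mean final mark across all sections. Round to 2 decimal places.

62.87

x̄_st = (Σ Nₕx̄ₕ) / (Σ Nₕ) = (390·72.96 + 655·60.92 + 1379·63.54 + 607·56.95) / 3031
= 190547.31 / 3031 = 62.8662... → 62.87.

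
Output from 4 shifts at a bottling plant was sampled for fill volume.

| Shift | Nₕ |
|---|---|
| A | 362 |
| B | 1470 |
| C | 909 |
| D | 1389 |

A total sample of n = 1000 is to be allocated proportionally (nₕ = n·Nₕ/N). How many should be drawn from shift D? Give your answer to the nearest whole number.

Share of shift D = 1389/4130 = 0.33632.
Allocate 1000 × 0.33632 = 336.320... → 336.

336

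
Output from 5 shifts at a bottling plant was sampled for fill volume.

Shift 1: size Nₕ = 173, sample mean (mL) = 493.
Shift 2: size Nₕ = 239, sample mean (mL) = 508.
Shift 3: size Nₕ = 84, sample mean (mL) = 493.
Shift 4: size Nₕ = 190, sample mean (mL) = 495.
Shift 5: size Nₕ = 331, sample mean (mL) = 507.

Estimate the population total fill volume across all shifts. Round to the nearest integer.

1: 173·493 = 85289
2: 239·508 = 121412
3: 84·493 = 41412
4: 190·495 = 94050
5: 331·507 = 167817
τ̂ = Σ Nₕx̄ₕ = 509980.

509980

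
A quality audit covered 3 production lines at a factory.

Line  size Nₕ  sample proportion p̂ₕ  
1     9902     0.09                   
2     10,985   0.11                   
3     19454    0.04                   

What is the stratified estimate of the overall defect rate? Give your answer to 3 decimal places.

0.071

Wₕ = Nₕ/N with N = 40341: 0.2455, 0.2723, 0.4822.
p̂_st = 0.2455·0.09 + 0.2723·0.11 + 0.4822·0.04 ≈ 0.07133... → 0.071.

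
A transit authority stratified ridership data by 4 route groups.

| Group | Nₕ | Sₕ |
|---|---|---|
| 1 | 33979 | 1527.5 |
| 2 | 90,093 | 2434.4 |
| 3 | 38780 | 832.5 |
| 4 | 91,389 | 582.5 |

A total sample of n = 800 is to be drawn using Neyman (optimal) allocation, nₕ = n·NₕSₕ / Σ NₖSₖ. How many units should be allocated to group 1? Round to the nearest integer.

Σ NₕSₕ = 33979·1527.5 + 90093·2434.4 + 38780·832.5 + 91389·582.5 = 356743764.2.
Share for 1: 51902922.5/356743764.2 = 0.14549.
n_1 = 800 × 0.14549 = 116.393... → 116.

116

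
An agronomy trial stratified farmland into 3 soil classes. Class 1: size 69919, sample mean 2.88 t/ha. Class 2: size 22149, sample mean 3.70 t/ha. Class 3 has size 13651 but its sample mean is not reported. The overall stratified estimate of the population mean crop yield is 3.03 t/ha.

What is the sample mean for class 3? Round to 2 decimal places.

Σ Nₕx̄ₕ = N·μ, so 13651·x̄_3 = 105719·3.03 − (69919·2.88 + 22149·3.70).
= 320328.57 − 283318.02 = 37010.55.
x̄_3 = 37010.55 / 13651 = 2.7112... → 2.71.

2.71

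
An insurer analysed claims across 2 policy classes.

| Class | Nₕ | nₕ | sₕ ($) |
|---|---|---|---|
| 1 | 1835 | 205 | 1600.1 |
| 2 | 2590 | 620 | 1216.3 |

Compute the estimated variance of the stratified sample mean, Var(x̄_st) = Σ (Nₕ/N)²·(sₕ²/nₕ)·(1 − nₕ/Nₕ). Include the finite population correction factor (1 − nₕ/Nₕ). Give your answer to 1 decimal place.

2529.6

N = 4425; Wₕ = Nₕ/N.
class 1: (1835/4425)²·1600.1²/205·(1 − 205/1835) = 1907.8205
class 2: (2590/4425)²·1216.3²/620·(1 − 620/2590) = 621.7691
Sum = 2529.5896 → 2529.6.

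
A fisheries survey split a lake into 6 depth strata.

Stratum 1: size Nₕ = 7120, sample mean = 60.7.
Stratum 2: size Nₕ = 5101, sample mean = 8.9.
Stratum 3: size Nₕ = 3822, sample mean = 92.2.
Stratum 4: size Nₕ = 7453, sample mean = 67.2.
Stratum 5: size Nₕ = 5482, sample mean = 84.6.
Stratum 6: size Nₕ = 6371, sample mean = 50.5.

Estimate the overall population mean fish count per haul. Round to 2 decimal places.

59.87

N = 7120 + 5101 + 3822 + 7453 + 5482 + 6371 = 35349.
Overall mean = Σ (Nₕ/N)·x̄ₕ — weight by population share, not a simple average.
Σ Nₕx̄ₕ = 7120·60.7 + 5101·8.9 + 3822·92.2 + 7453·67.2 + 5482·84.6 + 6371·50.5 = 432184 + 45398.9 + 352388.4 + 500841.6 + 463777.2 + 321735.5 = 2116325.6.
Divide by N: 2116325.6 / 35349 = 59.8695... → 59.87.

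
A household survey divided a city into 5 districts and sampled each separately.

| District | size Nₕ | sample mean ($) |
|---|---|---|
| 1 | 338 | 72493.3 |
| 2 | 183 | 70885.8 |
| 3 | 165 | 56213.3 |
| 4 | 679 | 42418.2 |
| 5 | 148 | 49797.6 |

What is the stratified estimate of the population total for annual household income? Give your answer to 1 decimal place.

82922033.9

1: 338·72493.3 = 24502735.4
2: 183·70885.8 = 12972101.4
3: 165·56213.3 = 9275194.5
4: 679·42418.2 = 28801957.8
5: 148·49797.6 = 7370044.8
τ̂ = Σ Nₕx̄ₕ = 82922033.9.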